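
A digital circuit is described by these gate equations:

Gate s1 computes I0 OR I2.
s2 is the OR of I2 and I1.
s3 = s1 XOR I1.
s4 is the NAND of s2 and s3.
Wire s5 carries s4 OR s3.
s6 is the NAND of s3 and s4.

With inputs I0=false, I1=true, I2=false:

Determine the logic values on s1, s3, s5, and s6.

s1 = I0 OR I2 = false OR false = false
s2 = I2 OR I1 = false OR true = true
s3 = s1 XOR I1 = false XOR true = true
s4 = s2 NAND s3 = true NAND true = false
s5 = s4 OR s3 = false OR true = true
s6 = s3 NAND s4 = true NAND false = true

s1 = false, s3 = true, s5 = true, s6 = true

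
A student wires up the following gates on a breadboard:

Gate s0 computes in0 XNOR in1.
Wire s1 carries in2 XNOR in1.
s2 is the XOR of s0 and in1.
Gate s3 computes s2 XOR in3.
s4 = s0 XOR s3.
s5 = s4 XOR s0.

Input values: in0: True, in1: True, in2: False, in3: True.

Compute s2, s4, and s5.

s2 = False; s4 = False; s5 = True

s0 = in0 XNOR in1 = True XNOR True = True
s2 = s0 XOR in1 = True XOR True = False
s3 = s2 XOR in3 = False XOR True = True
s4 = s0 XOR s3 = True XOR True = False
s5 = s4 XOR s0 = False XOR True = True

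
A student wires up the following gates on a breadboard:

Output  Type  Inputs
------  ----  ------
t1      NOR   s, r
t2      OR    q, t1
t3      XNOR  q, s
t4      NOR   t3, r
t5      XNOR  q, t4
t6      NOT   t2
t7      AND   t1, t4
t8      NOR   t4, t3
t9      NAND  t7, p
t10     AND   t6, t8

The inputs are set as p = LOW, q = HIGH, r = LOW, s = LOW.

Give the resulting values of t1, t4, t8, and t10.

t1 = s NOR r = LOW NOR LOW = HIGH
t2 = q OR t1 = HIGH OR HIGH = HIGH
t3 = q XNOR s = HIGH XNOR LOW = LOW
t4 = t3 NOR r = LOW NOR LOW = HIGH
t6 = NOT t2 = NOT HIGH = LOW
t8 = t4 NOR t3 = HIGH NOR LOW = LOW
t10 = t6 AND t8 = LOW AND LOW = LOW

t1 = HIGH  t4 = HIGH  t8 = LOW  t10 = LOW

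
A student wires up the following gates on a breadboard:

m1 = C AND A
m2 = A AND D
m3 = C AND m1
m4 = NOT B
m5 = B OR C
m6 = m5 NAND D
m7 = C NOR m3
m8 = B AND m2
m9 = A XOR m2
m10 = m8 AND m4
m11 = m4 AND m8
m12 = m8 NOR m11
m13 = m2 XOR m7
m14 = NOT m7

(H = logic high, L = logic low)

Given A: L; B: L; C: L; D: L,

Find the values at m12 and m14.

m12 = H; m14 = L

m1 = C AND A = L AND L = L
m2 = A AND D = L AND L = L
m3 = C AND m1 = L AND L = L
m4 = NOT B = NOT L = H
m7 = C NOR m3 = L NOR L = H
m8 = B AND m2 = L AND L = L
m11 = m4 AND m8 = H AND L = L
m12 = m8 NOR m11 = L NOR L = H
m14 = NOT m7 = NOT H = L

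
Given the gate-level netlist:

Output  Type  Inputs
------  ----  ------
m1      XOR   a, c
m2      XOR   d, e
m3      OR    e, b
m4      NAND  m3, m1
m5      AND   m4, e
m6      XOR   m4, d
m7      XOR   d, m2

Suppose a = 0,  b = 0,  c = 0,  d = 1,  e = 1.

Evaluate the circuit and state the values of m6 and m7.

m6 = 0, m7 = 1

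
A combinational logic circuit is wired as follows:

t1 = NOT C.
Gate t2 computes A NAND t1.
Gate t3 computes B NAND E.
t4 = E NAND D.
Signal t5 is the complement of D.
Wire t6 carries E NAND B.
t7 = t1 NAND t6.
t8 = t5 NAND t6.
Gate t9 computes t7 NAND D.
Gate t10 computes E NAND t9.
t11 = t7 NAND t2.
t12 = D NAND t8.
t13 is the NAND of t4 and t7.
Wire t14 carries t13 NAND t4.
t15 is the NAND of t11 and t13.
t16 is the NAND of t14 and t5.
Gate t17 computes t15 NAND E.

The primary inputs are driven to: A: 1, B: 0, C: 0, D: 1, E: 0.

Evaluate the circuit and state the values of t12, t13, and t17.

t12 = 0  t13 = 1  t17 = 1

t1 = NOT C = NOT 0 = 1
t2 = A NAND t1 = 1 NAND 1 = 0
t4 = E NAND D = 0 NAND 1 = 1
t5 = NOT D = NOT 1 = 0
t6 = E NAND B = 0 NAND 0 = 1
t7 = t1 NAND t6 = 1 NAND 1 = 0
t8 = t5 NAND t6 = 0 NAND 1 = 1
t11 = t7 NAND t2 = 0 NAND 0 = 1
t12 = D NAND t8 = 1 NAND 1 = 0
t13 = t4 NAND t7 = 1 NAND 0 = 1
t15 = t11 NAND t13 = 1 NAND 1 = 0
t17 = t15 NAND E = 0 NAND 0 = 1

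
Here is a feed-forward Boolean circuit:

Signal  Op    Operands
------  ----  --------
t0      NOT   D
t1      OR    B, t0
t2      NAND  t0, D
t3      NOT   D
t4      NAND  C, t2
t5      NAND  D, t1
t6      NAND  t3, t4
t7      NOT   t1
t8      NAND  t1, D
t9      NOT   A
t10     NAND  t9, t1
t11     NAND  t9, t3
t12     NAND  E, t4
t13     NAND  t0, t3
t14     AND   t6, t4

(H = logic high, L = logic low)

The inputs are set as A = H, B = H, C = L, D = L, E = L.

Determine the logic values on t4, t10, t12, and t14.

t0 = NOT D = NOT L = H
t1 = B OR t0 = H OR H = H
t2 = t0 NAND D = H NAND L = H
t3 = NOT D = NOT L = H
t4 = C NAND t2 = L NAND H = H
t6 = t3 NAND t4 = H NAND H = L
t9 = NOT A = NOT H = L
t10 = t9 NAND t1 = L NAND H = H
t12 = E NAND t4 = L NAND H = H
t14 = t6 AND t4 = L AND H = L

t4 = H, t10 = H, t12 = H, t14 = L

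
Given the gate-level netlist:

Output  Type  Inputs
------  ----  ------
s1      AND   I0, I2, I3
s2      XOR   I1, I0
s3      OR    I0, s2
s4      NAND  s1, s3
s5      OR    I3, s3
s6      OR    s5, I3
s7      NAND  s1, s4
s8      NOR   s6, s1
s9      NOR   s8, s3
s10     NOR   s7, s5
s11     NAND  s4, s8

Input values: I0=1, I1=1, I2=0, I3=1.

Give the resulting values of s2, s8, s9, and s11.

s1 = I0 AND I2 AND I3 = 1 AND 0 AND 1 = 0
s2 = I1 XOR I0 = 1 XOR 1 = 0
s3 = I0 OR s2 = 1 OR 0 = 1
s4 = s1 NAND s3 = 0 NAND 1 = 1
s5 = I3 OR s3 = 1 OR 1 = 1
s6 = s5 OR I3 = 1 OR 1 = 1
s8 = s6 NOR s1 = 1 NOR 0 = 0
s9 = s8 NOR s3 = 0 NOR 1 = 0
s11 = s4 NAND s8 = 1 NAND 0 = 1

s2 = 0; s8 = 0; s9 = 0; s11 = 1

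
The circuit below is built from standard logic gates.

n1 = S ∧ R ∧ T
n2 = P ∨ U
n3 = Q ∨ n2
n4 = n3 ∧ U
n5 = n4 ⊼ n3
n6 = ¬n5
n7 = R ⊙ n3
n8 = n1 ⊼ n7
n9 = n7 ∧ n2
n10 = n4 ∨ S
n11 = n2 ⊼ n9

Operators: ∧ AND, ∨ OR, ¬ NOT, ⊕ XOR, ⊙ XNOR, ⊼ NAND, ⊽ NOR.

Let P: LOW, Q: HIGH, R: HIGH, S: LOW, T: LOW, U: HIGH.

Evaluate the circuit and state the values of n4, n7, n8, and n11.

n4 = HIGH, n7 = HIGH, n8 = HIGH, n11 = LOW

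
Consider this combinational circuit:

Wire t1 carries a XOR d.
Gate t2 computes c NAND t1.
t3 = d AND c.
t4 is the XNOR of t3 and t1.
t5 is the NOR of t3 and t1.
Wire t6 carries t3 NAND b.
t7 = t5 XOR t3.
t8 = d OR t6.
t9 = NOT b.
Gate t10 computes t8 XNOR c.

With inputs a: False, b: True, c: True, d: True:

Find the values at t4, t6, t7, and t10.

t1 = a XOR d = False XOR True = True
t3 = d AND c = True AND True = True
t4 = t3 XNOR t1 = True XNOR True = True
t5 = t3 NOR t1 = True NOR True = False
t6 = t3 NAND b = True NAND True = False
t7 = t5 XOR t3 = False XOR True = True
t8 = d OR t6 = True OR False = True
t10 = t8 XNOR c = True XNOR True = True

t4 = True  t6 = False  t7 = True  t10 = True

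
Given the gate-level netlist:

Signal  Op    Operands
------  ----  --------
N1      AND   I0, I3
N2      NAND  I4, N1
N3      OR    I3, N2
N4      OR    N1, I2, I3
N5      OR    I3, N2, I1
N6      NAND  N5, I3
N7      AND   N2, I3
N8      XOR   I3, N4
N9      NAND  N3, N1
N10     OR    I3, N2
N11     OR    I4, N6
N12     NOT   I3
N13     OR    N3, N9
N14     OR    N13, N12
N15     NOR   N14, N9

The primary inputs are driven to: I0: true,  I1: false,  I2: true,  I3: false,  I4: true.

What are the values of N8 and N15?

N1 = I0 AND I3 = true AND false = false
N2 = I4 NAND N1 = true NAND false = true
N3 = I3 OR N2 = false OR true = true
N4 = N1 OR I2 OR I3 = false OR true OR false = true
N8 = I3 XOR N4 = false XOR true = true
N9 = N3 NAND N1 = true NAND false = true
N12 = NOT I3 = NOT false = true
N13 = N3 OR N9 = true OR true = true
N14 = N13 OR N12 = true OR true = true
N15 = N14 NOR N9 = true NOR true = false

N8 = true, N15 = false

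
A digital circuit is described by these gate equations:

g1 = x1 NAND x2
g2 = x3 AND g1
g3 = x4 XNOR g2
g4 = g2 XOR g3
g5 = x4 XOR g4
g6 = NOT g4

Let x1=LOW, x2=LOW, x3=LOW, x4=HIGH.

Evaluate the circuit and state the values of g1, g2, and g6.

g1 = HIGH  g2 = LOW  g6 = HIGH

g1 = x1 NAND x2 = LOW NAND LOW = HIGH
g2 = x3 AND g1 = LOW AND HIGH = LOW
g3 = x4 XNOR g2 = HIGH XNOR LOW = LOW
g4 = g2 XOR g3 = LOW XOR LOW = LOW
g6 = NOT g4 = NOT LOW = HIGH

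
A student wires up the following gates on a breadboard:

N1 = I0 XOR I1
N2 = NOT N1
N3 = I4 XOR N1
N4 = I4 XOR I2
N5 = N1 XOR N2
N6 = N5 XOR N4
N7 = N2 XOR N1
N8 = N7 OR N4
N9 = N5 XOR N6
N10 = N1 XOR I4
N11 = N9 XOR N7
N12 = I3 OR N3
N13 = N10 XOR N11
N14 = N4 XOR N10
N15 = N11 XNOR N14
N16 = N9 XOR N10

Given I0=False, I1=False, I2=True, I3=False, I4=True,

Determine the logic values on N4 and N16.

N4 = False, N16 = True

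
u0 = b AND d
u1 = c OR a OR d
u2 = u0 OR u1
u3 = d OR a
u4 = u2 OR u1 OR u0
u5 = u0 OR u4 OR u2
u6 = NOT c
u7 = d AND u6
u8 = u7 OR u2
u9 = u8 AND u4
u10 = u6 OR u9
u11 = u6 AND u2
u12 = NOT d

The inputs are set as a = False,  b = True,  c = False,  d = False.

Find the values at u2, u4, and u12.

u2 = False  u4 = False  u12 = True

u0 = b AND d = True AND False = False
u1 = c OR a OR d = False OR False OR False = False
u2 = u0 OR u1 = False OR False = False
u4 = u2 OR u1 OR u0 = False OR False OR False = False
u12 = NOT d = NOT False = True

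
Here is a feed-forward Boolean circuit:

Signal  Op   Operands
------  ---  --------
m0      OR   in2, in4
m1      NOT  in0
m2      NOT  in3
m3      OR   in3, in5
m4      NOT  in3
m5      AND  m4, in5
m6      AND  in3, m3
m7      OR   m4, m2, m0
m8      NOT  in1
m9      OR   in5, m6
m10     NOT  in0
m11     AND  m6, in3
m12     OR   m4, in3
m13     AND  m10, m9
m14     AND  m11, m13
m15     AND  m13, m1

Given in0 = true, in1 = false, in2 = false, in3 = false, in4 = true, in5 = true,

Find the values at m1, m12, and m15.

m1 = NOT in0 = NOT true = false
m3 = in3 OR in5 = false OR true = true
m4 = NOT in3 = NOT false = true
m6 = in3 AND m3 = false AND true = false
m9 = in5 OR m6 = true OR false = true
m10 = NOT in0 = NOT true = false
m12 = m4 OR in3 = true OR false = true
m13 = m10 AND m9 = false AND true = false
m15 = m13 AND m1 = false AND false = false

m1 = false; m12 = true; m15 = false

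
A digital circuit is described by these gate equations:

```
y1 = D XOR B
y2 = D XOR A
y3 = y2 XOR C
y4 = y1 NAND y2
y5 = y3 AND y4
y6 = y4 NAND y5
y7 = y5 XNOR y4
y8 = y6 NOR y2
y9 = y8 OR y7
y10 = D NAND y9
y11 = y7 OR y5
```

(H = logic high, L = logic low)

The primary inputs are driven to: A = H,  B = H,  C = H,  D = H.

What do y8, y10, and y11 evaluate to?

y8 = H, y10 = L, y11 = H

y1 = D XOR B = H XOR H = L
y2 = D XOR A = H XOR H = L
y3 = y2 XOR C = L XOR H = H
y4 = y1 NAND y2 = L NAND L = H
y5 = y3 AND y4 = H AND H = H
y6 = y4 NAND y5 = H NAND H = L
y7 = y5 XNOR y4 = H XNOR H = H
y8 = y6 NOR y2 = L NOR L = H
y9 = y8 OR y7 = H OR H = H
y10 = D NAND y9 = H NAND H = L
y11 = y7 OR y5 = H OR H = H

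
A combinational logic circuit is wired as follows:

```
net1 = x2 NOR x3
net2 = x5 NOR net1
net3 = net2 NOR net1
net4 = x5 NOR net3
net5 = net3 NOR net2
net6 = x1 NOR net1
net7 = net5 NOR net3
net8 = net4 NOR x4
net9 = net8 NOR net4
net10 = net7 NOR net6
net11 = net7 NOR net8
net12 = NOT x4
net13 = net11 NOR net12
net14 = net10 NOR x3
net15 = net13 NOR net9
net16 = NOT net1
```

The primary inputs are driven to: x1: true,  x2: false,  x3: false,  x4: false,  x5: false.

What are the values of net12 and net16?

net12 = true, net16 = false

net1 = x2 NOR x3 = false NOR false = true
net12 = NOT x4 = NOT false = true
net16 = NOT net1 = NOT true = false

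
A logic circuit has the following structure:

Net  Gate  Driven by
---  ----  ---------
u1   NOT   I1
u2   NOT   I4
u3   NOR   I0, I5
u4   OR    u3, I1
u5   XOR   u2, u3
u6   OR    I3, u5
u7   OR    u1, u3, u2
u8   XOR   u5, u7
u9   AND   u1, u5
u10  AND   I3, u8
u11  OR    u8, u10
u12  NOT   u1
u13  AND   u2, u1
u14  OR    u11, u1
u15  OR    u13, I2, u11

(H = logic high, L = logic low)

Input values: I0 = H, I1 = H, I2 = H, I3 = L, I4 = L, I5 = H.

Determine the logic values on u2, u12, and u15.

u1 = NOT I1 = NOT H = L
u2 = NOT I4 = NOT L = H
u3 = I0 NOR I5 = H NOR H = L
u5 = u2 XOR u3 = H XOR L = H
u7 = u1 OR u3 OR u2 = L OR L OR H = H
u8 = u5 XOR u7 = H XOR H = L
u10 = I3 AND u8 = L AND L = L
u11 = u8 OR u10 = L OR L = L
u12 = NOT u1 = NOT L = H
u13 = u2 AND u1 = H AND L = L
u15 = u13 OR I2 OR u11 = L OR H OR L = H

u2 = H  u12 = H  u15 = H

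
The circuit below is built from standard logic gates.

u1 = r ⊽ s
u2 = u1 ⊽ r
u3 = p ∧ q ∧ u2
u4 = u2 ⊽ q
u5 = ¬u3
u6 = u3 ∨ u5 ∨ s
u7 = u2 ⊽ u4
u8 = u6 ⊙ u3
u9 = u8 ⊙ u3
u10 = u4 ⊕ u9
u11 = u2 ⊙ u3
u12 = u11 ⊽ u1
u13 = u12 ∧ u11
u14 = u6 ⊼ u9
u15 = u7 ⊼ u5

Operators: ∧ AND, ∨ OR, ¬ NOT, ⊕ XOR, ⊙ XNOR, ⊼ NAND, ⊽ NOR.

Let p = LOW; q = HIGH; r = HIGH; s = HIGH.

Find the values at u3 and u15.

u1 = r NOR s = HIGH NOR HIGH = LOW
u2 = u1 NOR r = LOW NOR HIGH = LOW
u3 = p AND q AND u2 = LOW AND HIGH AND LOW = LOW
u4 = u2 NOR q = LOW NOR HIGH = LOW
u5 = NOT u3 = NOT LOW = HIGH
u7 = u2 NOR u4 = LOW NOR LOW = HIGH
u15 = u7 NAND u5 = HIGH NAND HIGH = LOW

u3 = LOW  u15 = LOW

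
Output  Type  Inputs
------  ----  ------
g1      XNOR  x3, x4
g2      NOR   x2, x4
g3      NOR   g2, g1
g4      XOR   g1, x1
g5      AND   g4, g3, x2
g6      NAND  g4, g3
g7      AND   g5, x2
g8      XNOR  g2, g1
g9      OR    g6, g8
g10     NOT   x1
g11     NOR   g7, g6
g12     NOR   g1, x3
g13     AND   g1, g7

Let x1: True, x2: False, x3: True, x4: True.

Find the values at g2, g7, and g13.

g2 = False; g7 = False; g13 = False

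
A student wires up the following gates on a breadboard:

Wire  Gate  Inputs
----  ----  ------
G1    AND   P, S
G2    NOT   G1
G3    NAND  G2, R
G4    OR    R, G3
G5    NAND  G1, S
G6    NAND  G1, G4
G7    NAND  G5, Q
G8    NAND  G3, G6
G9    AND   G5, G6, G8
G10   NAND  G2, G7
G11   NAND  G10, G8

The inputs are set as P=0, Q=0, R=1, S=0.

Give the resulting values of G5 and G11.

G5 = 1, G11 = 1

G1 = P AND S = 0 AND 0 = 0
G2 = NOT G1 = NOT 0 = 1
G3 = G2 NAND R = 1 NAND 1 = 0
G4 = R OR G3 = 1 OR 0 = 1
G5 = G1 NAND S = 0 NAND 0 = 1
G6 = G1 NAND G4 = 0 NAND 1 = 1
G7 = G5 NAND Q = 1 NAND 0 = 1
G8 = G3 NAND G6 = 0 NAND 1 = 1
G10 = G2 NAND G7 = 1 NAND 1 = 0
G11 = G10 NAND G8 = 0 NAND 1 = 1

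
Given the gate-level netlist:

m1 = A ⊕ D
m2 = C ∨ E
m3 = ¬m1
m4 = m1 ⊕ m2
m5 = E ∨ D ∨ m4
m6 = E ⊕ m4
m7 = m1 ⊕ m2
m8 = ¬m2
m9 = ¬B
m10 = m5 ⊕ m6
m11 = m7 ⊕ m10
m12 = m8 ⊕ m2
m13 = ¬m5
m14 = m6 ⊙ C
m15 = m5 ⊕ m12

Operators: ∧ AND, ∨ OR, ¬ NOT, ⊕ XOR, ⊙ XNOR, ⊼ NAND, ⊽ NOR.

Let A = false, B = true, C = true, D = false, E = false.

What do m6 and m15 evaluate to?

m6 = true, m15 = false

m1 = A XOR D = false XOR false = false
m2 = C OR E = true OR false = true
m4 = m1 XOR m2 = false XOR true = true
m5 = E OR D OR m4 = false OR false OR true = true
m6 = E XOR m4 = false XOR true = true
m8 = NOT m2 = NOT true = false
m12 = m8 XOR m2 = false XOR true = true
m15 = m5 XOR m12 = true XOR true = false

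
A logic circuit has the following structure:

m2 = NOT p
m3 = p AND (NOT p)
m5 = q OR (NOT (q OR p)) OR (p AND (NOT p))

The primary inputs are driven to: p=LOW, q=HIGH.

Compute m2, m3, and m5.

m2 = NOT LOW = HIGH
m3 = LOW AND (NOT LOW) = LOW
m5 = HIGH OR (NOT (HIGH OR LOW)) OR (LOW AND (NOT LOW)) = HIGH

m2 = HIGH, m3 = LOW, m5 = HIGH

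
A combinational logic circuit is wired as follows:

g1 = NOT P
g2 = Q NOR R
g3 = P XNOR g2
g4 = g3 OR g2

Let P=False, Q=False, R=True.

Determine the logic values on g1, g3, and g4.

g1 = True  g3 = True  g4 = True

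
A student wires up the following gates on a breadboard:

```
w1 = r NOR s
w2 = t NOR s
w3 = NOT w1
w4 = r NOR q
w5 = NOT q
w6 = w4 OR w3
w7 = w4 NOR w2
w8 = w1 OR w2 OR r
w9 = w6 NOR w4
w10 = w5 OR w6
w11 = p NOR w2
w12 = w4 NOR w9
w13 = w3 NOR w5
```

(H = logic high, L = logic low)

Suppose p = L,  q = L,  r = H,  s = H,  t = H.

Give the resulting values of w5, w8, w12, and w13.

w1 = r NOR s = H NOR H = L
w2 = t NOR s = H NOR H = L
w3 = NOT w1 = NOT L = H
w4 = r NOR q = H NOR L = L
w5 = NOT q = NOT L = H
w6 = w4 OR w3 = L OR H = H
w8 = w1 OR w2 OR r = L OR L OR H = H
w9 = w6 NOR w4 = H NOR L = L
w12 = w4 NOR w9 = L NOR L = H
w13 = w3 NOR w5 = H NOR H = L

w5 = H  w8 = H  w12 = H  w13 = L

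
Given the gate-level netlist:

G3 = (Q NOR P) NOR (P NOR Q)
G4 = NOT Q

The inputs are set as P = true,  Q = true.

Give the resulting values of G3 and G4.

G3 = (true NOR true) NOR (true NOR true) = true
G4 = NOT true = false

G3 = true; G4 = false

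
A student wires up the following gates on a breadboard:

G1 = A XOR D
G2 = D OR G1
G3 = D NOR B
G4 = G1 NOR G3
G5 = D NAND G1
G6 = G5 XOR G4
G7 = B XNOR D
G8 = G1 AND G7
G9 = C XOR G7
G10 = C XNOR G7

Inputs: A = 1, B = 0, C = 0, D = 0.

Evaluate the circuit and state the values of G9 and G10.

G9 = 1; G10 = 0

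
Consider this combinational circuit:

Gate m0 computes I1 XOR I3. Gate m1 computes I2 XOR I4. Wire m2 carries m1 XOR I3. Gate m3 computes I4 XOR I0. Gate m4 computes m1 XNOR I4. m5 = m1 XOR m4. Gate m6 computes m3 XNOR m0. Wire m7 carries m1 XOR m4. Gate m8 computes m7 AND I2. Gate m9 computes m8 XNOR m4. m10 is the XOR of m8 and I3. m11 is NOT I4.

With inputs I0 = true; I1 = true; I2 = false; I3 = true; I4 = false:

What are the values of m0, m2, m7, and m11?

m0 = false, m2 = true, m7 = true, m11 = true

m0 = I1 XOR I3 = true XOR true = false
m1 = I2 XOR I4 = false XOR false = false
m2 = m1 XOR I3 = false XOR true = true
m4 = m1 XNOR I4 = false XNOR false = true
m7 = m1 XOR m4 = false XOR true = true
m11 = NOT I4 = NOT false = true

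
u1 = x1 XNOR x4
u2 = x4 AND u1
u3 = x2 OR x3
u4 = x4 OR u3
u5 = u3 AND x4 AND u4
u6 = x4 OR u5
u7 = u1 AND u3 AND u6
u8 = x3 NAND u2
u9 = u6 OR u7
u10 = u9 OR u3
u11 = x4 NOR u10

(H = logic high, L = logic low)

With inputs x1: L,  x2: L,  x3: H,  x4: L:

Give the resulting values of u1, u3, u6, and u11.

u1 = x1 XNOR x4 = L XNOR L = H
u3 = x2 OR x3 = L OR H = H
u4 = x4 OR u3 = L OR H = H
u5 = u3 AND x4 AND u4 = H AND L AND H = L
u6 = x4 OR u5 = L OR L = L
u7 = u1 AND u3 AND u6 = H AND H AND L = L
u9 = u6 OR u7 = L OR L = L
u10 = u9 OR u3 = L OR H = H
u11 = x4 NOR u10 = L NOR H = L

u1 = H, u3 = H, u6 = L, u11 = L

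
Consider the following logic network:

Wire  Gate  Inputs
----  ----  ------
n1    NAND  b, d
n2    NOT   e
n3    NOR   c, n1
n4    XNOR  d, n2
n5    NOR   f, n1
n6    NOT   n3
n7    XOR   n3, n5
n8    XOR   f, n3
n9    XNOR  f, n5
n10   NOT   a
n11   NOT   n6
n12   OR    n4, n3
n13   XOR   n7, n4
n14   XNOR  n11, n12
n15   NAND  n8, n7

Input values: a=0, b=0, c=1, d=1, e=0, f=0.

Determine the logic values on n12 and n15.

n12 = 1; n15 = 1

n1 = b NAND d = 0 NAND 1 = 1
n2 = NOT e = NOT 0 = 1
n3 = c NOR n1 = 1 NOR 1 = 0
n4 = d XNOR n2 = 1 XNOR 1 = 1
n5 = f NOR n1 = 0 NOR 1 = 0
n7 = n3 XOR n5 = 0 XOR 0 = 0
n8 = f XOR n3 = 0 XOR 0 = 0
n12 = n4 OR n3 = 1 OR 0 = 1
n15 = n8 NAND n7 = 0 NAND 0 = 1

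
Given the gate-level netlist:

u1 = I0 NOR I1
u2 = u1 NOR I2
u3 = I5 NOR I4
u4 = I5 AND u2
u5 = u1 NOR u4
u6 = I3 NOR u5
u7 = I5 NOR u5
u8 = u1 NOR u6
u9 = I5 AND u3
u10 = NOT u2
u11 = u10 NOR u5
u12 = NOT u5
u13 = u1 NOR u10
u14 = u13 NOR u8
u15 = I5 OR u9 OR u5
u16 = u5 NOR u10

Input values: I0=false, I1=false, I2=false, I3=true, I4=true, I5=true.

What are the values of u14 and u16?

u1 = I0 NOR I1 = false NOR false = true
u2 = u1 NOR I2 = true NOR false = false
u4 = I5 AND u2 = true AND false = false
u5 = u1 NOR u4 = true NOR false = false
u6 = I3 NOR u5 = true NOR false = false
u8 = u1 NOR u6 = true NOR false = false
u10 = NOT u2 = NOT false = true
u13 = u1 NOR u10 = true NOR true = false
u14 = u13 NOR u8 = false NOR false = true
u16 = u5 NOR u10 = false NOR true = false

u14 = true  u16 = false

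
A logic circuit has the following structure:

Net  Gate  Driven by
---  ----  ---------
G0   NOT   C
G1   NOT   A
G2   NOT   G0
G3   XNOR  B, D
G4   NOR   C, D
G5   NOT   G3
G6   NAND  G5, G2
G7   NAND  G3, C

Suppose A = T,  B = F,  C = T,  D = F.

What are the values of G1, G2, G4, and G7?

G0 = NOT C = NOT T = F
G1 = NOT A = NOT T = F
G2 = NOT G0 = NOT F = T
G3 = B XNOR D = F XNOR F = T
G4 = C NOR D = T NOR F = F
G7 = G3 NAND C = T NAND T = F

G1 = F, G2 = T, G4 = F, G7 = F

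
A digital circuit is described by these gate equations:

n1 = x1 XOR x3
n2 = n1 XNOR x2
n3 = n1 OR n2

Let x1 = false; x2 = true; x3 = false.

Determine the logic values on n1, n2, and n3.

n1 = x1 XOR x3 = false XOR false = false
n2 = n1 XNOR x2 = false XNOR true = false
n3 = n1 OR n2 = false OR false = false

n1 = false  n2 = false  n3 = false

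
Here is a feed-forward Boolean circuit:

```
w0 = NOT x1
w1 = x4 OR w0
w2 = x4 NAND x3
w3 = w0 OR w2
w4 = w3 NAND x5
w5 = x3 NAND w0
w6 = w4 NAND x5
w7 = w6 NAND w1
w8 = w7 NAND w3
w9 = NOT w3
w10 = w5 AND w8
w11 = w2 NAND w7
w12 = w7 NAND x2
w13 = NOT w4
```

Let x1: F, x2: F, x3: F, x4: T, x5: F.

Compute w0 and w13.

w0 = T  w13 = F

w0 = NOT x1 = NOT F = T
w2 = x4 NAND x3 = T NAND F = T
w3 = w0 OR w2 = T OR T = T
w4 = w3 NAND x5 = T NAND F = T
w13 = NOT w4 = NOT T = F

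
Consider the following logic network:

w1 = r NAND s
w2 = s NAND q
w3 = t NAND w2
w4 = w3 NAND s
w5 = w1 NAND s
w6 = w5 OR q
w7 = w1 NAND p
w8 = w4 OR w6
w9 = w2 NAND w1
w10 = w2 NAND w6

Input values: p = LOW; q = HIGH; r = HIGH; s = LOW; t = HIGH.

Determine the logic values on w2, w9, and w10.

w2 = HIGH; w9 = LOW; w10 = LOW

w1 = r NAND s = HIGH NAND LOW = HIGH
w2 = s NAND q = LOW NAND HIGH = HIGH
w5 = w1 NAND s = HIGH NAND LOW = HIGH
w6 = w5 OR q = HIGH OR HIGH = HIGH
w9 = w2 NAND w1 = HIGH NAND HIGH = LOW
w10 = w2 NAND w6 = HIGH NAND HIGH = LOW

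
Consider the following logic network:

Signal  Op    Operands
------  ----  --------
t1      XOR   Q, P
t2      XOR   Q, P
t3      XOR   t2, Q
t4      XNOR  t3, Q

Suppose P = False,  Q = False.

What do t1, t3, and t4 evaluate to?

t1 = False, t3 = False, t4 = True

t1 = Q XOR P = False XOR False = False
t2 = Q XOR P = False XOR False = False
t3 = t2 XOR Q = False XOR False = False
t4 = t3 XNOR Q = False XNOR False = True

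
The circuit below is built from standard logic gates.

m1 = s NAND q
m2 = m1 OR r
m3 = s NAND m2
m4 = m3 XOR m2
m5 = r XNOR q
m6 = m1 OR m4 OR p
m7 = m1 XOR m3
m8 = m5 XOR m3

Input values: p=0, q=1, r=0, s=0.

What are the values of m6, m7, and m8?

m6 = 1; m7 = 0; m8 = 1

m1 = s NAND q = 0 NAND 1 = 1
m2 = m1 OR r = 1 OR 0 = 1
m3 = s NAND m2 = 0 NAND 1 = 1
m4 = m3 XOR m2 = 1 XOR 1 = 0
m5 = r XNOR q = 0 XNOR 1 = 0
m6 = m1 OR m4 OR p = 1 OR 0 OR 0 = 1
m7 = m1 XOR m3 = 1 XOR 1 = 0
m8 = m5 XOR m3 = 0 XOR 1 = 1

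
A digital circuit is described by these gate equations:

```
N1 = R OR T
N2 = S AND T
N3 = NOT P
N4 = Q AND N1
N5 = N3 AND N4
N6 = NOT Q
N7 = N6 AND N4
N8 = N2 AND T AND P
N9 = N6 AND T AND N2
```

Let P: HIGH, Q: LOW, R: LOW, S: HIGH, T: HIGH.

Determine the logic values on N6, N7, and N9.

N1 = R OR T = LOW OR HIGH = HIGH
N2 = S AND T = HIGH AND HIGH = HIGH
N4 = Q AND N1 = LOW AND HIGH = LOW
N6 = NOT Q = NOT LOW = HIGH
N7 = N6 AND N4 = HIGH AND LOW = LOW
N9 = N6 AND T AND N2 = HIGH AND HIGH AND HIGH = HIGH

N6 = HIGH; N7 = LOW; N9 = HIGH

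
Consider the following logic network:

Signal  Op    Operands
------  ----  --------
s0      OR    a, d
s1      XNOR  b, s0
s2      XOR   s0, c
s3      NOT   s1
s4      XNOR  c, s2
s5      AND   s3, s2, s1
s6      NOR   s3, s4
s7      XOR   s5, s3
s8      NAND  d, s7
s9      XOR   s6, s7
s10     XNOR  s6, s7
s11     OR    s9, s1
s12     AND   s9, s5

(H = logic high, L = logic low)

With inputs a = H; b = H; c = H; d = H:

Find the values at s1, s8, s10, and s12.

s1 = H, s8 = H, s10 = L, s12 = L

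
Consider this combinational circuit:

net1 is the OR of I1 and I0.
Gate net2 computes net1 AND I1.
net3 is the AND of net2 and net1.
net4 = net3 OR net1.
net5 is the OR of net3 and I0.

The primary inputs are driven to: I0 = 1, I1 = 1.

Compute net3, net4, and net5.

net3 = 1; net4 = 1; net5 = 1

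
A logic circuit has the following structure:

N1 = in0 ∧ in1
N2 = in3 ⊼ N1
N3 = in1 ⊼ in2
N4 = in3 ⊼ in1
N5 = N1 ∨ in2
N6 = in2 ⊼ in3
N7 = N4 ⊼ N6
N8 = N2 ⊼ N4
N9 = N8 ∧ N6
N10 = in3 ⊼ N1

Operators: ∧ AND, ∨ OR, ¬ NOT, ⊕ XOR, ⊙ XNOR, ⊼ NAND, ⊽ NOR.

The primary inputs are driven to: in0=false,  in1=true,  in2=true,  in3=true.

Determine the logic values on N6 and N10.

N6 = false; N10 = true

N1 = in0 AND in1 = false AND true = false
N6 = in2 NAND in3 = true NAND true = false
N10 = in3 NAND N1 = true NAND false = true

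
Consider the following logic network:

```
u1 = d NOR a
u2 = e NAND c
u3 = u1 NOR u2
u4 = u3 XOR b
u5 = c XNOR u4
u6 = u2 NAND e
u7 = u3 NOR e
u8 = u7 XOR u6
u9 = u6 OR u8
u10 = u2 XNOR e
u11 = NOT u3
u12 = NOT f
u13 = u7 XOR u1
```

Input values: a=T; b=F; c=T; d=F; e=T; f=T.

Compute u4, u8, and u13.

u4 = T, u8 = T, u13 = F

u1 = d NOR a = F NOR T = F
u2 = e NAND c = T NAND T = F
u3 = u1 NOR u2 = F NOR F = T
u4 = u3 XOR b = T XOR F = T
u6 = u2 NAND e = F NAND T = T
u7 = u3 NOR e = T NOR T = F
u8 = u7 XOR u6 = F XOR T = T
u13 = u7 XOR u1 = F XOR F = F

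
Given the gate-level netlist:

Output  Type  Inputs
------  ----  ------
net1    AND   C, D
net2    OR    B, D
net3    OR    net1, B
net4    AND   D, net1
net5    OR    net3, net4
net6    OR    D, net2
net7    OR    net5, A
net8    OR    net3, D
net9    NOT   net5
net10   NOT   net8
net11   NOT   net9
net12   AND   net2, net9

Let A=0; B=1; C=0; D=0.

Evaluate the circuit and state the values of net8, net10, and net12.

net8 = 1, net10 = 0, net12 = 0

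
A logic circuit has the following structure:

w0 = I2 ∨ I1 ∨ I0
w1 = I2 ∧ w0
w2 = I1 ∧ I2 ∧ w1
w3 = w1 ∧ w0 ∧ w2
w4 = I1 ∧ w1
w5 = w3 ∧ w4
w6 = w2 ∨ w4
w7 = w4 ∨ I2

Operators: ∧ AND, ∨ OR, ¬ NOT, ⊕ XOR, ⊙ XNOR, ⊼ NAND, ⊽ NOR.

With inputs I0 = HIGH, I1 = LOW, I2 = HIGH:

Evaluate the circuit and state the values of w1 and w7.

w0 = I2 OR I1 OR I0 = HIGH OR LOW OR HIGH = HIGH
w1 = I2 AND w0 = HIGH AND HIGH = HIGH
w4 = I1 AND w1 = LOW AND HIGH = LOW
w7 = w4 OR I2 = LOW OR HIGH = HIGH

w1 = HIGH, w7 = HIGH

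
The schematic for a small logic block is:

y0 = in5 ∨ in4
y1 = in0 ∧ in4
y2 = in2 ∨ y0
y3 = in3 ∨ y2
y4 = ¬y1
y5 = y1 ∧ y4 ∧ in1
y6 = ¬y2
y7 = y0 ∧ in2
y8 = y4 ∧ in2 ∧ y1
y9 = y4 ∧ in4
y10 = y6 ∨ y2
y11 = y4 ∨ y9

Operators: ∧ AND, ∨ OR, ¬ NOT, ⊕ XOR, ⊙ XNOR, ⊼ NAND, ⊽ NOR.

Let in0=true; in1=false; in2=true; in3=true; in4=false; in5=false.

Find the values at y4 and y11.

y1 = in0 AND in4 = true AND false = false
y4 = NOT y1 = NOT false = true
y9 = y4 AND in4 = true AND false = false
y11 = y4 OR y9 = true OR false = true

y4 = true  y11 = true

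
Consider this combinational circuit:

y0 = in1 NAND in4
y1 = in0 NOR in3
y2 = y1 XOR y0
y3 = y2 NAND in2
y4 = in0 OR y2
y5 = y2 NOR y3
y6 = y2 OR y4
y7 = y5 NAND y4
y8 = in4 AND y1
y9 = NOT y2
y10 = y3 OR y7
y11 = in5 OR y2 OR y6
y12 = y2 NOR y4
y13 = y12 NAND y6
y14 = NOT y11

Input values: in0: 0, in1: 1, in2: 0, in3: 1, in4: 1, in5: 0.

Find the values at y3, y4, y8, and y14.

y0 = in1 NAND in4 = 1 NAND 1 = 0
y1 = in0 NOR in3 = 0 NOR 1 = 0
y2 = y1 XOR y0 = 0 XOR 0 = 0
y3 = y2 NAND in2 = 0 NAND 0 = 1
y4 = in0 OR y2 = 0 OR 0 = 0
y6 = y2 OR y4 = 0 OR 0 = 0
y8 = in4 AND y1 = 1 AND 0 = 0
y11 = in5 OR y2 OR y6 = 0 OR 0 OR 0 = 0
y14 = NOT y11 = NOT 0 = 1

y3 = 1, y4 = 0, y8 = 0, y14 = 1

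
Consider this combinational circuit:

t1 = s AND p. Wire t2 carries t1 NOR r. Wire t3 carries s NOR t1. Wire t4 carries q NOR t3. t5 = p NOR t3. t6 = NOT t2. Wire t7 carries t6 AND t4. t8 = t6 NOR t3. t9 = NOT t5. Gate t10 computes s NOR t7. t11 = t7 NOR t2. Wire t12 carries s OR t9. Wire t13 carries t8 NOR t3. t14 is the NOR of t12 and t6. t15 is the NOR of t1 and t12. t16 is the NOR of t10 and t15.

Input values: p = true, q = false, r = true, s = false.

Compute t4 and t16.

t4 = false  t16 = false

t1 = s AND p = false AND true = false
t2 = t1 NOR r = false NOR true = false
t3 = s NOR t1 = false NOR false = true
t4 = q NOR t3 = false NOR true = false
t5 = p NOR t3 = true NOR true = false
t6 = NOT t2 = NOT false = true
t7 = t6 AND t4 = true AND false = false
t9 = NOT t5 = NOT false = true
t10 = s NOR t7 = false NOR false = true
t12 = s OR t9 = false OR true = true
t15 = t1 NOR t12 = false NOR true = false
t16 = t10 NOR t15 = true NOR false = false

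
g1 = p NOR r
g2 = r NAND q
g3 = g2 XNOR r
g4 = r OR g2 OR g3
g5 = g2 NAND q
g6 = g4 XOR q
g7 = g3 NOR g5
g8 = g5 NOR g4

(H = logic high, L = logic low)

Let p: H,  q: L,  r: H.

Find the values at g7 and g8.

g2 = r NAND q = H NAND L = H
g3 = g2 XNOR r = H XNOR H = H
g4 = r OR g2 OR g3 = H OR H OR H = H
g5 = g2 NAND q = H NAND L = H
g7 = g3 NOR g5 = H NOR H = L
g8 = g5 NOR g4 = H NOR H = L

g7 = L  g8 = L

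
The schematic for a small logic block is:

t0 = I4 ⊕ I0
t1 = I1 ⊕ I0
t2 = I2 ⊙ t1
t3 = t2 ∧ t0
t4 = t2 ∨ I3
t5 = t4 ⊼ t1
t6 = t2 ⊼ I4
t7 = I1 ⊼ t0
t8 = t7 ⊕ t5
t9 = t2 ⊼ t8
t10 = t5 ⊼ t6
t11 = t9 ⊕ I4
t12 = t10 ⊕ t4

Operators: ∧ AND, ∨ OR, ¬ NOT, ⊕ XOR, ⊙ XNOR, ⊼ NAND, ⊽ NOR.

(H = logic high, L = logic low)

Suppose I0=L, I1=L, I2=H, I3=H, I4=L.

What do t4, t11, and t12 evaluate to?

t4 = H, t11 = H, t12 = H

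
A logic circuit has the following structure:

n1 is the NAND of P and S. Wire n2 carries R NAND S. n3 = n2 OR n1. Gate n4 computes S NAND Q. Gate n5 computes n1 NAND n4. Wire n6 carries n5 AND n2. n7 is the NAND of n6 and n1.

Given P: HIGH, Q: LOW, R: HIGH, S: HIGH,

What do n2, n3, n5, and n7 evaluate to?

n2 = LOW  n3 = LOW  n5 = HIGH  n7 = HIGH

n1 = P NAND S = HIGH NAND HIGH = LOW
n2 = R NAND S = HIGH NAND HIGH = LOW
n3 = n2 OR n1 = LOW OR LOW = LOW
n4 = S NAND Q = HIGH NAND LOW = HIGH
n5 = n1 NAND n4 = LOW NAND HIGH = HIGH
n6 = n5 AND n2 = HIGH AND LOW = LOW
n7 = n6 NAND n1 = LOW NAND LOW = HIGH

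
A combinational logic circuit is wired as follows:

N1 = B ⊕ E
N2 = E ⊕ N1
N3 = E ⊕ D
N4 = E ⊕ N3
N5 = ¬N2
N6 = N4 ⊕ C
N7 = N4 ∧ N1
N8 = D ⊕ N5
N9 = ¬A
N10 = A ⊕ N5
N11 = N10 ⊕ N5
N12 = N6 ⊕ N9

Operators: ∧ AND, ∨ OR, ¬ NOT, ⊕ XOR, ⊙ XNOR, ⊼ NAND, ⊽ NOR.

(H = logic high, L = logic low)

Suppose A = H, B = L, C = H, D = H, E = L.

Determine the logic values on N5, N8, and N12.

N5 = H; N8 = L; N12 = L

N1 = B XOR E = L XOR L = L
N2 = E XOR N1 = L XOR L = L
N3 = E XOR D = L XOR H = H
N4 = E XOR N3 = L XOR H = H
N5 = NOT N2 = NOT L = H
N6 = N4 XOR C = H XOR H = L
N8 = D XOR N5 = H XOR H = L
N9 = NOT A = NOT H = L
N12 = N6 XOR N9 = L XOR L = L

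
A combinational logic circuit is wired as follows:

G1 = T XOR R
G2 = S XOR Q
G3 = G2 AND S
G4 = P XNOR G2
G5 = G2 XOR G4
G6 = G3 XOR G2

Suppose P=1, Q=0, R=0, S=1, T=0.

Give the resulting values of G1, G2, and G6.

G1 = T XOR R = 0 XOR 0 = 0
G2 = S XOR Q = 1 XOR 0 = 1
G3 = G2 AND S = 1 AND 1 = 1
G6 = G3 XOR G2 = 1 XOR 1 = 0

G1 = 0  G2 = 1  G6 = 0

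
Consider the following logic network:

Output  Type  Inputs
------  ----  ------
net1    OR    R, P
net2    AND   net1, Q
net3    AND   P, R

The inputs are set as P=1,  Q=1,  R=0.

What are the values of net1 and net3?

net1 = R OR P = 0 OR 1 = 1
net3 = P AND R = 1 AND 0 = 0

net1 = 1; net3 = 0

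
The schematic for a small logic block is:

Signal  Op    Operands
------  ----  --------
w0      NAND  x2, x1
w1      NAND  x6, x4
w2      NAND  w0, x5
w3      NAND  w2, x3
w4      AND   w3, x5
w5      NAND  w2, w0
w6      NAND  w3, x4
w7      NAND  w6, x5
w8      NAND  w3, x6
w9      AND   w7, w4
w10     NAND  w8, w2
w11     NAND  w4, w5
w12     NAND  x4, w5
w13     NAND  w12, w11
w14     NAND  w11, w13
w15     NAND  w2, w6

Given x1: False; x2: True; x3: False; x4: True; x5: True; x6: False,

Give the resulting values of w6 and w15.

w6 = False, w15 = True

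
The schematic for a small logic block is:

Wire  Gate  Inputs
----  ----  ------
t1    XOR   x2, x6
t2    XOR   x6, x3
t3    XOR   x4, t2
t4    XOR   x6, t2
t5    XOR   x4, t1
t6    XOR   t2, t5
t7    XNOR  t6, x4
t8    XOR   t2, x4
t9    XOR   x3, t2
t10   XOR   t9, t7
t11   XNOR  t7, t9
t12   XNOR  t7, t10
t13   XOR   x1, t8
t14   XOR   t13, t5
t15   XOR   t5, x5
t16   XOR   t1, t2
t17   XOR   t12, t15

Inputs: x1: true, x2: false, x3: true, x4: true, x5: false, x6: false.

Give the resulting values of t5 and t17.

t1 = x2 XOR x6 = false XOR false = false
t2 = x6 XOR x3 = false XOR true = true
t5 = x4 XOR t1 = true XOR false = true
t6 = t2 XOR t5 = true XOR true = false
t7 = t6 XNOR x4 = false XNOR true = false
t9 = x3 XOR t2 = true XOR true = false
t10 = t9 XOR t7 = false XOR false = false
t12 = t7 XNOR t10 = false XNOR false = true
t15 = t5 XOR x5 = true XOR false = true
t17 = t12 XOR t15 = true XOR true = false

t5 = true, t17 = false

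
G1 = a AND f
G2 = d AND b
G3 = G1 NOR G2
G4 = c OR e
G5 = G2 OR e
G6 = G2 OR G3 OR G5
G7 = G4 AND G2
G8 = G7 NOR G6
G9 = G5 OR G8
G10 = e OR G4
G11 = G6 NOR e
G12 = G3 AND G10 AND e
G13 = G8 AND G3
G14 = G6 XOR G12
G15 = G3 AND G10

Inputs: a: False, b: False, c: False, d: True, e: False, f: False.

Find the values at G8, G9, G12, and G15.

G1 = a AND f = False AND False = False
G2 = d AND b = True AND False = False
G3 = G1 NOR G2 = False NOR False = True
G4 = c OR e = False OR False = False
G5 = G2 OR e = False OR False = False
G6 = G2 OR G3 OR G5 = False OR True OR False = True
G7 = G4 AND G2 = False AND False = False
G8 = G7 NOR G6 = False NOR True = False
G9 = G5 OR G8 = False OR False = False
G10 = e OR G4 = False OR False = False
G12 = G3 AND G10 AND e = True AND False AND False = False
G15 = G3 AND G10 = True AND False = False

G8 = False  G9 = False  G12 = False  G15 = False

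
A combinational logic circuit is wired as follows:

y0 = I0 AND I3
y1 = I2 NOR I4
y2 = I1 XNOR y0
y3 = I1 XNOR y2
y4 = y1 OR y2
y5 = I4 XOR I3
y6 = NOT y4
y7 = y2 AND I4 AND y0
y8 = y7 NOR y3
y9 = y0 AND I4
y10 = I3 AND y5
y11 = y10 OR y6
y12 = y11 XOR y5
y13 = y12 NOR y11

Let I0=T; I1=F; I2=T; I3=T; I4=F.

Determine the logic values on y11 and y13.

y11 = T, y13 = F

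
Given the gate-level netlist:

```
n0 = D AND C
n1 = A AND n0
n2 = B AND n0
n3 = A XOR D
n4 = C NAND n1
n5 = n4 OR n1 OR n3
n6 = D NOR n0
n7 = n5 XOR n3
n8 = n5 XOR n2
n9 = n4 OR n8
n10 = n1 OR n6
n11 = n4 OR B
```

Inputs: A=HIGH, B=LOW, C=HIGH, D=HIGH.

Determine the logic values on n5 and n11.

n0 = D AND C = HIGH AND HIGH = HIGH
n1 = A AND n0 = HIGH AND HIGH = HIGH
n3 = A XOR D = HIGH XOR HIGH = LOW
n4 = C NAND n1 = HIGH NAND HIGH = LOW
n5 = n4 OR n1 OR n3 = LOW OR HIGH OR LOW = HIGH
n11 = n4 OR B = LOW OR LOW = LOW

n5 = HIGH, n11 = LOW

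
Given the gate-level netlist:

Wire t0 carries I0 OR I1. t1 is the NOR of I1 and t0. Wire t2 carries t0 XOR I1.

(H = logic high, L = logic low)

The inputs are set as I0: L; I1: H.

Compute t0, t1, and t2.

t0 = H; t1 = L; t2 = L

t0 = I0 OR I1 = L OR H = H
t1 = I1 NOR t0 = H NOR H = L
t2 = t0 XOR I1 = H XOR H = L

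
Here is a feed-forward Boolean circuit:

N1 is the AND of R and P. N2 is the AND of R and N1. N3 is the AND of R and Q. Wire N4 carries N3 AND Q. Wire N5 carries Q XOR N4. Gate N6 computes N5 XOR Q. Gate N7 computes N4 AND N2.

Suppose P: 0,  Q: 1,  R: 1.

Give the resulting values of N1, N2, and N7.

N1 = R AND P = 1 AND 0 = 0
N2 = R AND N1 = 1 AND 0 = 0
N3 = R AND Q = 1 AND 1 = 1
N4 = N3 AND Q = 1 AND 1 = 1
N7 = N4 AND N2 = 1 AND 0 = 0

N1 = 0; N2 = 0; N7 = 0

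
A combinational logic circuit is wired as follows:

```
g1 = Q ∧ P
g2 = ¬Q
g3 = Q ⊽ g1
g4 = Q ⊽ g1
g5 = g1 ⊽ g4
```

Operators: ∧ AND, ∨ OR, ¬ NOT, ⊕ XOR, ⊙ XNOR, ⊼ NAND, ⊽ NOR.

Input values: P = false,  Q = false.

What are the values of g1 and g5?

g1 = Q AND P = false AND false = false
g4 = Q NOR g1 = false NOR false = true
g5 = g1 NOR g4 = false NOR true = false

g1 = false, g5 = false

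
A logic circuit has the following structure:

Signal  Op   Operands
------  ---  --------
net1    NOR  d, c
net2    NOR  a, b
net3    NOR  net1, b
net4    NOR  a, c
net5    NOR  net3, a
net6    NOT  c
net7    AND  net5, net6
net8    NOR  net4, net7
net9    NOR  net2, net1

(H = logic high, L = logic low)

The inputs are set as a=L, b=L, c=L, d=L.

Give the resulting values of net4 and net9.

net4 = H, net9 = L

net1 = d NOR c = L NOR L = H
net2 = a NOR b = L NOR L = H
net4 = a NOR c = L NOR L = H
net9 = net2 NOR net1 = H NOR H = L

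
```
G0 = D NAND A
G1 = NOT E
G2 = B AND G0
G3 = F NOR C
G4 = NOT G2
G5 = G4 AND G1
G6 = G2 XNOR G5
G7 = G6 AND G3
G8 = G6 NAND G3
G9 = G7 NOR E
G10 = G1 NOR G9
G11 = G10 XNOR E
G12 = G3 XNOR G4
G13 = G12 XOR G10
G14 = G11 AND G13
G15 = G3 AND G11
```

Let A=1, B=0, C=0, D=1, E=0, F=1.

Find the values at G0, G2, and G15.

G0 = D NAND A = 1 NAND 1 = 0
G1 = NOT E = NOT 0 = 1
G2 = B AND G0 = 0 AND 0 = 0
G3 = F NOR C = 1 NOR 0 = 0
G4 = NOT G2 = NOT 0 = 1
G5 = G4 AND G1 = 1 AND 1 = 1
G6 = G2 XNOR G5 = 0 XNOR 1 = 0
G7 = G6 AND G3 = 0 AND 0 = 0
G9 = G7 NOR E = 0 NOR 0 = 1
G10 = G1 NOR G9 = 1 NOR 1 = 0
G11 = G10 XNOR E = 0 XNOR 0 = 1
G15 = G3 AND G11 = 0 AND 1 = 0

G0 = 0, G2 = 0, G15 = 0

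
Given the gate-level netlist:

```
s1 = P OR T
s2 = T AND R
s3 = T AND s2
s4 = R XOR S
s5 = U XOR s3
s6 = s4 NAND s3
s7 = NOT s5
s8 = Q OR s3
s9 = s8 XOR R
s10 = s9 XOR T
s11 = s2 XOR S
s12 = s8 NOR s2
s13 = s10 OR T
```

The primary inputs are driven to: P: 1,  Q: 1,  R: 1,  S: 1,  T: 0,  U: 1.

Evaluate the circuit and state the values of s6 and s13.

s2 = T AND R = 0 AND 1 = 0
s3 = T AND s2 = 0 AND 0 = 0
s4 = R XOR S = 1 XOR 1 = 0
s6 = s4 NAND s3 = 0 NAND 0 = 1
s8 = Q OR s3 = 1 OR 0 = 1
s9 = s8 XOR R = 1 XOR 1 = 0
s10 = s9 XOR T = 0 XOR 0 = 0
s13 = s10 OR T = 0 OR 0 = 0

s6 = 1, s13 = 0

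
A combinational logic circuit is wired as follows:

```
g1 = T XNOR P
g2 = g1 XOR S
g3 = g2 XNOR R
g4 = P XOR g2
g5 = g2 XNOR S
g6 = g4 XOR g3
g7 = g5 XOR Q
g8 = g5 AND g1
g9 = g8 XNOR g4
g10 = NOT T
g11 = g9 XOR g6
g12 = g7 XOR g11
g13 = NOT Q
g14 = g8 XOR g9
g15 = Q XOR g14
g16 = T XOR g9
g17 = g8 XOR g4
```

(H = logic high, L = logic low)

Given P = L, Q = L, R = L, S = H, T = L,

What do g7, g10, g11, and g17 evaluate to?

g1 = T XNOR P = L XNOR L = H
g2 = g1 XOR S = H XOR H = L
g3 = g2 XNOR R = L XNOR L = H
g4 = P XOR g2 = L XOR L = L
g5 = g2 XNOR S = L XNOR H = L
g6 = g4 XOR g3 = L XOR H = H
g7 = g5 XOR Q = L XOR L = L
g8 = g5 AND g1 = L AND H = L
g9 = g8 XNOR g4 = L XNOR L = H
g10 = NOT T = NOT L = H
g11 = g9 XOR g6 = H XOR H = L
g17 = g8 XOR g4 = L XOR L = L

g7 = L, g10 = H, g11 = L, g17 = L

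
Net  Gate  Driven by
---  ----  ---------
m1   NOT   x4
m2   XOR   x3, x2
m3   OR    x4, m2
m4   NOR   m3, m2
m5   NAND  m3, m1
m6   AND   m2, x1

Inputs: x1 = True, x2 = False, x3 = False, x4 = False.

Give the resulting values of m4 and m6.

m2 = x3 XOR x2 = False XOR False = False
m3 = x4 OR m2 = False OR False = False
m4 = m3 NOR m2 = False NOR False = True
m6 = m2 AND x1 = False AND True = False

m4 = True, m6 = False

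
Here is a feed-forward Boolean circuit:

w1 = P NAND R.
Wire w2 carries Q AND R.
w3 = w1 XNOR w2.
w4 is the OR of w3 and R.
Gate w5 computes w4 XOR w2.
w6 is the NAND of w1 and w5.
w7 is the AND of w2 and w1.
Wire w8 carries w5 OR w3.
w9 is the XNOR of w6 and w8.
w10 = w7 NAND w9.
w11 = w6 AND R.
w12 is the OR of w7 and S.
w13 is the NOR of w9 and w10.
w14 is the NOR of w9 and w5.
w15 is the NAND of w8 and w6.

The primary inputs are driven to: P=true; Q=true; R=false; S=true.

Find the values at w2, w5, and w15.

w2 = false, w5 = false, w15 = true

w1 = P NAND R = true NAND false = true
w2 = Q AND R = true AND false = false
w3 = w1 XNOR w2 = true XNOR false = false
w4 = w3 OR R = false OR false = false
w5 = w4 XOR w2 = false XOR false = false
w6 = w1 NAND w5 = true NAND false = true
w8 = w5 OR w3 = false OR false = false
w15 = w8 NAND w6 = false NAND true = true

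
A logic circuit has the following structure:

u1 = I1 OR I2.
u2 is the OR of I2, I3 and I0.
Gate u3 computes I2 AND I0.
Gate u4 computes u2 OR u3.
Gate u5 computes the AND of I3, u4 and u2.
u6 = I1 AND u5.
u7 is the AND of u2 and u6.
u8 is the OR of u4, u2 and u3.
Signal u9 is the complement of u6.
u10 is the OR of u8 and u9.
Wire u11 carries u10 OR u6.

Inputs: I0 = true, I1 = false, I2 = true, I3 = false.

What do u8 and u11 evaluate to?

u2 = I2 OR I3 OR I0 = true OR false OR true = true
u3 = I2 AND I0 = true AND true = true
u4 = u2 OR u3 = true OR true = true
u5 = I3 AND u4 AND u2 = false AND true AND true = false
u6 = I1 AND u5 = false AND false = false
u8 = u4 OR u2 OR u3 = true OR true OR true = true
u9 = NOT u6 = NOT false = true
u10 = u8 OR u9 = true OR true = true
u11 = u10 OR u6 = true OR false = true

u8 = true, u11 = true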